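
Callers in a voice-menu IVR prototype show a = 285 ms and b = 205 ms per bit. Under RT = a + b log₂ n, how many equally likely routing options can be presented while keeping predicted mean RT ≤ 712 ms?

205·log₂ n ≤ 712 − 285 = 427, giving log₂ n ≤ 2.0829 and n ≤ 4.237. The largest whole number is 4.

4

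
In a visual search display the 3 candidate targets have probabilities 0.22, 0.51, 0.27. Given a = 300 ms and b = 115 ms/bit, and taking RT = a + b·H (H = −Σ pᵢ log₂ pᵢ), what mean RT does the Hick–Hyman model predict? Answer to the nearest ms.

Entropy contributions −pᵢ log₂ pᵢ: 0.4806, 0.4954, 0.5100; sum H = 1.4860 bits.
RT = a + bH = 300 + 115·1.4860 = 470.89 ms.

471 ms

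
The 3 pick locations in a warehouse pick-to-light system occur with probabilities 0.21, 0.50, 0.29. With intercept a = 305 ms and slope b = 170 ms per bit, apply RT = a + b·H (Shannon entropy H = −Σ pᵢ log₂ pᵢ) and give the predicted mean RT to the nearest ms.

558 ms

H = 0.21·log₂(1/0.21) + 0.50·log₂(1/0.50) + 0.29·log₂(1/0.29) = 1.4907 bits.
RT = 305 + 170 × 1.4907 = 558.42 ms.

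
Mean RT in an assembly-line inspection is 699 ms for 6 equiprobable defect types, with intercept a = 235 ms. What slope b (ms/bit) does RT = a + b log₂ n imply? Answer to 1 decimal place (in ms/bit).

179.5 ms/bit

b = (699 − 235) / log₂(6) = 464 / 2.5850 = 179.500 ms/bit.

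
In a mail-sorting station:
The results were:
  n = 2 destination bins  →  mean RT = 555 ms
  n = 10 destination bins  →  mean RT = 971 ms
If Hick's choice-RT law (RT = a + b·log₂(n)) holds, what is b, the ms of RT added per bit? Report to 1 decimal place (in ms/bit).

Slope: b = (971 − 555) / (log₂ 10 − log₂ 2) = 416/2.3219 = 179.161 ms/bit.

179.2 ms/bit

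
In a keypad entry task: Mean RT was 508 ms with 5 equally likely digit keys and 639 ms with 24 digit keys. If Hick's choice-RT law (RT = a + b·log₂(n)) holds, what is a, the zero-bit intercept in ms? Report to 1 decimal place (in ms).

373.6 ms

b = (RT₂ − RT₁)/(log₂ n₂ − log₂ n₁) = (639 − 508)/(4.5850 − 2.3219) = 57.887 ms/bit.
Intercept: a = 508 − 57.887·log₂(5) = 373.591 ms.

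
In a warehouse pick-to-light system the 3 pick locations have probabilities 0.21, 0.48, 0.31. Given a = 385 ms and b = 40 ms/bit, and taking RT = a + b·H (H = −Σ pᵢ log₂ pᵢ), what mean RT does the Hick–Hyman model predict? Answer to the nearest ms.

445 ms

Entropy contributions −pᵢ log₂ pᵢ: 0.4728, 0.5083, 0.5238; sum H = 1.5049 bits.
RT = a + bH = 385 + 40·1.5049 = 445.20 ms.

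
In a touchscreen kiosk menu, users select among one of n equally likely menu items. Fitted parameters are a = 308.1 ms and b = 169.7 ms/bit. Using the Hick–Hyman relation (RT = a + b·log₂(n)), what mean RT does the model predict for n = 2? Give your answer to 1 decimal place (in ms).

log₂(2) = 1 bits, so RT = 308.1 + 169.7 × 1 ≈ 477.800 ms.

477.8 ms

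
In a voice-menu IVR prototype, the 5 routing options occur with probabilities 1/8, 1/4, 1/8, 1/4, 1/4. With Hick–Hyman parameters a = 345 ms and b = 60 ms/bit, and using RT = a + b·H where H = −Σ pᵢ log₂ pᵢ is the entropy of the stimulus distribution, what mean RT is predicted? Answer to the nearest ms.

Each term −pᵢ log₂ pᵢ: 0.125·3 + 0.25·2 + 0.125·3 + 0.25·2 + 0.25·2; summed, H = 2.250 bits.
Mean RT = a + bH = 345 + 60·2.250 = 480.00 ms.

480 ms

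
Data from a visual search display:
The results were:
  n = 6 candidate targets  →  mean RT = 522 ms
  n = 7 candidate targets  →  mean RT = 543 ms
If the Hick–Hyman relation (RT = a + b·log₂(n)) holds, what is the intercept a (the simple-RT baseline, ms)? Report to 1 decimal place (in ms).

277.9 ms

The slope on a log₂ axis is (543 − 522) / (2.8074 − 2.5850) = 94.428 ms/bit.
Intercept: a = 522 − 94.428·log₂(6) = 277.908 ms.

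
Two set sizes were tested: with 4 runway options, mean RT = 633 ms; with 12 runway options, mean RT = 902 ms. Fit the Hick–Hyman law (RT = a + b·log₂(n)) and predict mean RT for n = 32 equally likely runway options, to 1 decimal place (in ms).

1142.2 ms

With log₂ n on the abscissa the relation is linear; from the two conditions:
  b = (902 − 633) / (log₂ 12 − log₂ 4) = 269 / (3.5850 − 2) = 169.720 ms/bit
  a = 633 − 169.720 × 2 = 293.560 ms
Then RT(32) = 293.560 + 169.720 × log₂ 32 = 293.560 + 169.720 × 5 ≈ 1142.160 ms.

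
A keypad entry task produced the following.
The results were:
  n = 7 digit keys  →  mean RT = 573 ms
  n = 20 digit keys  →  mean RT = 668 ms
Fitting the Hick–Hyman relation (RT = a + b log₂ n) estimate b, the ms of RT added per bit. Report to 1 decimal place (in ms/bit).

b = (RT₂ − RT₁)/(log₂ n₂ − log₂ n₁) = (668 − 573)/(4.3219 − 2.8074) = 62.724 ms/bit.

62.7 ms/bit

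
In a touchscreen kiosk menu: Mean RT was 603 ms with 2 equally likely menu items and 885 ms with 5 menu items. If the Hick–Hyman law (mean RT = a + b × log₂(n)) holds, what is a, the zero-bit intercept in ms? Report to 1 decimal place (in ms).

389.7 ms

b = (RT₂ − RT₁)/(log₂ n₂ − log₂ n₁) = (885 − 603)/(2.3219 − 1) = 213.325 ms/bit.
Intercept: a = 603 − 213.325·log₂(2) = 389.675 ms.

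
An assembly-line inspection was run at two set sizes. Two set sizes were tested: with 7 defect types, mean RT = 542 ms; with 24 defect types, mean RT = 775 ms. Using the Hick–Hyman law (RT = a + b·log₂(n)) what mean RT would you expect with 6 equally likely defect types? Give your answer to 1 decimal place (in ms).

Fit slope and intercept:
  b = (775 − 542) / (log₂ 24 − log₂ 7) = 233 / (4.5850 − 2.8074) = 131.075 ms/bit
  a = 542 − 131.075 × 2.8074 = 174.026 ms
Then RT(6) = 174.026 + 131.075 × log₂ 6 = 174.026 + 131.075 × 2.5850 ≈ 512.850 ms.

512.8 ms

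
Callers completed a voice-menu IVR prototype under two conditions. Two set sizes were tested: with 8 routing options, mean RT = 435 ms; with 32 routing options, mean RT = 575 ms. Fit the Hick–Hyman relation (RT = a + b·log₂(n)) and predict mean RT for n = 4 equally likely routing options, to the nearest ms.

365 ms

With log₂ n on the abscissa the relation is linear; from the two conditions:
  b = (575 − 435) / (log₂ 32 − log₂ 8) = 140 / (5 − 3) = 70 ms/bit
  a = 435 − 70 × 3 = 225 ms
Then RT(4) = 225 + 70 × log₂ 4 = 225 + 70 × 2 ≈ 365.000 ms.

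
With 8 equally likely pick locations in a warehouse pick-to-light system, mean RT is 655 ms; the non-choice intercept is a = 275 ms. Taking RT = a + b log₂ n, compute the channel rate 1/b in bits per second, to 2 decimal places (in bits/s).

7.89 bits/s

Choice component = 655 − 275 = 380 ms over log₂(8) = 3 bits.
b = 380 / 3 = 126.667 ms/bit, so 1/b = 7.895 bits/s.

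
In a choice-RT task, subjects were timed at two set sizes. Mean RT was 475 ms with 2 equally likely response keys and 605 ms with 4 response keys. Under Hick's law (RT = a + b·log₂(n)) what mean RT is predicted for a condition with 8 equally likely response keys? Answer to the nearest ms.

735 ms

RT is linear in log₂ n, so two points fix the line:
  b = (605 − 475) / (log₂ 4 − log₂ 2) = 130 / (2 − 1) = 130 ms/bit
  a = 475 − 130 × 1 = 345 ms
Then RT(8) = 345 + 130 × log₂ 8 = 345 + 130 × 3 ≈ 735.000 ms.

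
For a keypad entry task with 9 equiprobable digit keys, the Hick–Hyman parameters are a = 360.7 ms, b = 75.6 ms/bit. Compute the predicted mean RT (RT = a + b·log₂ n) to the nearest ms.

600 ms

log₂(9) = 3.1699 bits, so RT = 360.7 + 75.6 × 3.1699 ≈ 600.346 ms.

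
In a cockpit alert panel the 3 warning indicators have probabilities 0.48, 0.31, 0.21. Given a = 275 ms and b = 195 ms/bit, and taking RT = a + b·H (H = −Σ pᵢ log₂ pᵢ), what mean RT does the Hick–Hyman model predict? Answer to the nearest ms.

568 ms

Entropy contributions −pᵢ log₂ pᵢ: 0.5083, 0.5238, 0.4728; sum H = 1.5049 bits.
RT = a + bH = 275 + 195·1.5049 = 568.45 ms.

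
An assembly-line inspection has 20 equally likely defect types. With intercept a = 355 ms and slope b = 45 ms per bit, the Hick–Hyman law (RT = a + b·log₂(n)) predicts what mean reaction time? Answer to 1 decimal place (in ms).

log₂(20) = 4.3219 bits, so RT = 355 + 45 × 4.3219 ≈ 549.487 ms.

549.5 ms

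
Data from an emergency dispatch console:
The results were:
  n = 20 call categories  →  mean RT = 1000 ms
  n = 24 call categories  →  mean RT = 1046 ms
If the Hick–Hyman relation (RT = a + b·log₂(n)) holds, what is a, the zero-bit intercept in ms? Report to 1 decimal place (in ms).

244.2 ms

The slope on a log₂ axis is (1046 − 1000) / (4.5850 − 4.3219) = 174.882 ms/bit.
a = RT₁ − b·log₂ n₁ = 1000 − 174.882 × 4.3219 = 244.172 ms.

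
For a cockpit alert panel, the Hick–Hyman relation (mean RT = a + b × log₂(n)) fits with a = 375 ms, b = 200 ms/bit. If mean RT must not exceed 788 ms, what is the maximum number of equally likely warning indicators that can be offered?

Set 375 + 200·log₂ n ≤ 788 → log₂ n ≤ (788 − 375)/200 = 2.0650.
So n ≤ 2^2.0650 = 4.184; the largest integer n is 4.

4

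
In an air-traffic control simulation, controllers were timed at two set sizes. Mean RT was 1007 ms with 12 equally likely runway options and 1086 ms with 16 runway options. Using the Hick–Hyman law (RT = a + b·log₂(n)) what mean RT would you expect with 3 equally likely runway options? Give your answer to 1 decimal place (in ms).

626.3 ms

With log₂ n on the abscissa the relation is linear; from the two conditions:
  b = (1086 − 1007) / (log₂ 16 − log₂ 12) = 79 / (4 − 3.5850) = 190.344 ms/bit
  a = 1007 − 190.344 × 3.5850 = 324.623 ms
Then RT(3) = 324.623 + 190.344 × log₂ 3 = 324.623 + 190.344 × 1.5850 ≈ 626.312 ms.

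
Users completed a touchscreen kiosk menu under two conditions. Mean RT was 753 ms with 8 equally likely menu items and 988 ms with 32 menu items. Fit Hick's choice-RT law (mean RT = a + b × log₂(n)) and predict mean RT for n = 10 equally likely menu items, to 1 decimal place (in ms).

790.8 ms

Solve the two-equation system in a and b:
  b = (988 − 753) / (log₂ 32 − log₂ 8) = 235 / (5 − 3) = 117.500 ms/bit
  a = 753 − 117.500 × 3 = 400.500 ms
Then RT(10) = 400.500 + 117.500 × log₂ 10 = 400.500 + 117.500 × 3.3219 ≈ 790.827 ms.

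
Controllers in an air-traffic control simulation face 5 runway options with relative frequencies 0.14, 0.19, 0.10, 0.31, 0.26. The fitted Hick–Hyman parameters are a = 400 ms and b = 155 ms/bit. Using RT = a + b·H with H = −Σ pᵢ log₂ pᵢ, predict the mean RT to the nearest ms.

H = 0.14·log₂(1/0.14) + 0.19·log₂(1/0.19) + 0.10·log₂(1/0.10) + 0.31·log₂(1/0.31) + 0.26·log₂(1/0.26) = 2.2136 bits.
RT = 400 + 155 × 2.2136 = 743.11 ms.

743 ms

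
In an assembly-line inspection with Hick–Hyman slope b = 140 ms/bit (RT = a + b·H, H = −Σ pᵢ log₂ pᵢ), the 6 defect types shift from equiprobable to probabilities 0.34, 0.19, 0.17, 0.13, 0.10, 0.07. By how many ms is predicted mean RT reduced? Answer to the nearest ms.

26 ms

The RT saving is b·ΔH. Equiprobable H₀ = log₂(6) = 2.5850 bits; with the given probabilities H = 2.4024 bits.
b·(H₀ − H) = 140 × (2.5850 − 2.4024) = 25.56 ms.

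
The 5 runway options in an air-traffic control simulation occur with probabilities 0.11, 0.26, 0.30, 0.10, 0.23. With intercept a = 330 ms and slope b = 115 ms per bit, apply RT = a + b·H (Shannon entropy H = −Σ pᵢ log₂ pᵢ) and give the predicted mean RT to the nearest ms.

H = 0.11·log₂(1/0.11) + 0.26·log₂(1/0.26) + 0.30·log₂(1/0.30) + 0.10·log₂(1/0.10) + 0.23·log₂(1/0.23) = 2.1965 bits.
RT = 330 + 115 × 2.1965 = 582.60 ms.

583 ms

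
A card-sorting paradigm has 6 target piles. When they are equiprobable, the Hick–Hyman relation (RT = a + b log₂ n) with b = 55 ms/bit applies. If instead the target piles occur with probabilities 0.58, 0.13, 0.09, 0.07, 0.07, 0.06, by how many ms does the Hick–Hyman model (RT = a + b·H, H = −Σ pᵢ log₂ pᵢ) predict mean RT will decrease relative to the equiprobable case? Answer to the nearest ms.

36 ms

The RT saving is b·ΔH. Equiprobable H₀ = log₂(6) = 2.5850 bits; with the given probabilities H = 1.9317 bits.
b·(H₀ − H) = 55 × (2.5850 − 1.9317) = 35.93 ms.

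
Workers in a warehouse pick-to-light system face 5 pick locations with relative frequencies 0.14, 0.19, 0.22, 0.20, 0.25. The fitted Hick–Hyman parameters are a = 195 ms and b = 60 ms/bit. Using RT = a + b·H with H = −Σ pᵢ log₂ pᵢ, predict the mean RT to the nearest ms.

333 ms

H = 0.14·log₂(1/0.14) + 0.19·log₂(1/0.19) + 0.22·log₂(1/0.22) + 0.20·log₂(1/0.20) + 0.25·log₂(1/0.25) = 2.2973 bits.
RT = 195 + 60 × 2.2973 = 332.84 ms.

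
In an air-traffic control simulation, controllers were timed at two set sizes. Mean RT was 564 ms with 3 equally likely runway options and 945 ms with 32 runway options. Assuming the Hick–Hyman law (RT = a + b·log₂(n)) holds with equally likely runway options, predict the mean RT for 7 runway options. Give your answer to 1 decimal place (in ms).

700.4 ms

Solve the two-equation system in a and b:
  b = (945 − 564) / (log₂ 32 − log₂ 3) = 381 / (5 − 1.5850) = 111.565 ms/bit
  a = 564 − 111.565 × 1.5850 = 387.173 ms
Then RT(7) = 387.173 + 111.565 × log₂ 7 = 387.173 + 111.565 × 2.8074 ≈ 700.377 ms.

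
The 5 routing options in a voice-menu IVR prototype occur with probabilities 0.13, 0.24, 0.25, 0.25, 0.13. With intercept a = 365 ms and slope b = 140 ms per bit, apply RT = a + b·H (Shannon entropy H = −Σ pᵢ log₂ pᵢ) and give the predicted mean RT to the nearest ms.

H = 0.13·log₂(1/0.13) + 0.24·log₂(1/0.24) + 0.25·log₂(1/0.25) + 0.25·log₂(1/0.25) + 0.13·log₂(1/0.13) = 2.2594 bits.
RT = 365 + 140 × 2.2594 = 681.32 ms.

681 ms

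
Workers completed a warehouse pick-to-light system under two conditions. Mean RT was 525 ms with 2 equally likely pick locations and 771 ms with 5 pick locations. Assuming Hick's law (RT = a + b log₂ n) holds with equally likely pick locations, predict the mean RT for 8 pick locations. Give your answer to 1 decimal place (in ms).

RT is linear in log₂ n, so two points fix the line:
  b = (771 − 525) / (log₂ 5 − log₂ 2) = 246 / (2.3219 − 1) = 186.092 ms/bit
  a = 525 − 186.092 × 1 = 338.908 ms
Then RT(8) = 338.908 + 186.092 × log₂ 8 = 338.908 + 186.092 × 3 ≈ 897.184 ms.

897.2 ms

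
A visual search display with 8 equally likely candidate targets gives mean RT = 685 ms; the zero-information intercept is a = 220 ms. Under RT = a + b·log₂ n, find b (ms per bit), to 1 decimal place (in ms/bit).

b = (685 − 220) / log₂(8) = 465 / 3 = 155.000 ms/bit.

155.0 ms/bit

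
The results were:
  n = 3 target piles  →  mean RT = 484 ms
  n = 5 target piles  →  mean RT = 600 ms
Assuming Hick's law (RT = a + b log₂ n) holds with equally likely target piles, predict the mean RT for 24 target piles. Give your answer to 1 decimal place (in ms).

956.2 ms

With log₂ n on the abscissa the relation is linear; from the two conditions:
  b = (600 − 484) / (log₂ 5 − log₂ 3) = 116 / (2.3219 − 1.5850) = 157.402 ms/bit
  a = 484 − 157.402 × 1.5850 = 234.523 ms
Then RT(24) = 234.523 + 157.402 × log₂ 24 = 234.523 + 157.402 × 4.5850 ≈ 956.207 ms.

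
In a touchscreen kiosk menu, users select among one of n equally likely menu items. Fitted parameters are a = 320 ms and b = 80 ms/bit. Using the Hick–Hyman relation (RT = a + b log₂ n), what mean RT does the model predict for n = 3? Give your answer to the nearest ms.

log₂(3) = 1.5850 bits, so RT = 320 + 80 × 1.5850 ≈ 446.797 ms.

447 ms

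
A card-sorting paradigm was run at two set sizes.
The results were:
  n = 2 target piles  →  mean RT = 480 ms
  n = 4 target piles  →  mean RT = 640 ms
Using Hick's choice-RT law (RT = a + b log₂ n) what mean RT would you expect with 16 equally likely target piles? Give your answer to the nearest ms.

Solve the two-equation system in a and b:
  b = (640 − 480) / (log₂ 4 − log₂ 2) = 160 / (2 − 1) = 160 ms/bit
  a = 480 − 160 × 1 = 320 ms
Then RT(16) = 320 + 160 × log₂ 16 = 320 + 160 × 4 ≈ 960.000 ms.

960 ms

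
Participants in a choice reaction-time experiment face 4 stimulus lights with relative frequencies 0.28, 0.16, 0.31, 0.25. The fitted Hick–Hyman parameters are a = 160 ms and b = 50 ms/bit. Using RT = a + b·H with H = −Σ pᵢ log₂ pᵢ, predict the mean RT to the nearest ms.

Entropy contributions −pᵢ log₂ pᵢ: 0.5142, 0.4230, 0.5238, 0.5000; sum H = 1.9610 bits.
RT = a + bH = 160 + 50·1.9610 = 258.05 ms.

258 ms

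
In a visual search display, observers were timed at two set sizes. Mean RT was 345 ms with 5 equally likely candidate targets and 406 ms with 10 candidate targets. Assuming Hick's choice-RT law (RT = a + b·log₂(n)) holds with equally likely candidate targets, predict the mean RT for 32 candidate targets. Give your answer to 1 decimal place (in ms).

RT is linear in log₂ n, so two points fix the line:
  b = (406 − 345) / (log₂ 10 − log₂ 5) = 61 / (3.3219 − 2.3219) = 61.000 ms/bit
  a = 345 − 61.000 × 2.3219 = 203.362 ms
Then RT(32) = 203.362 + 61.000 × log₂ 32 = 203.362 + 61.000 × 5 ≈ 508.362 ms.

508.4 ms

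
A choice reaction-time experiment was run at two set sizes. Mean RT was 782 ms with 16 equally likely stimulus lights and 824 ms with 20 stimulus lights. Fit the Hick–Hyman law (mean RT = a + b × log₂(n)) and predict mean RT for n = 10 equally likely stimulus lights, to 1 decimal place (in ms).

693.5 ms

With log₂ n on the abscissa the relation is linear; from the two conditions:
  b = (824 − 782) / (log₂ 20 − log₂ 16) = 42 / (4.3219 − 4) = 130.464 ms/bit
  a = 782 − 130.464 × 4 = 260.144 ms
Then RT(10) = 260.144 + 130.464 × log₂ 10 = 260.144 + 130.464 × 3.3219 ≈ 693.536 ms.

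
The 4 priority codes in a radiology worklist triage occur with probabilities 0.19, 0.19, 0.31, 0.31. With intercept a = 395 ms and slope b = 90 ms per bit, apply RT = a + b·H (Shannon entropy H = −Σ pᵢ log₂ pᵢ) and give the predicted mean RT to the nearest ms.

Entropy contributions −pᵢ log₂ pᵢ: 0.4552, 0.4552, 0.5238, 0.5238; sum H = 1.9580 bits.
RT = a + bH = 395 + 90·1.9580 = 571.22 ms.

571 ms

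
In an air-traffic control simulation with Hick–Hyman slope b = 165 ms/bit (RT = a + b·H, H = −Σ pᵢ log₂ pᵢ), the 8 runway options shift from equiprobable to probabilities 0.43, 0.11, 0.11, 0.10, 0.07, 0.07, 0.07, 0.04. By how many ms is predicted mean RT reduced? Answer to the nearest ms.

75 ms

The RT saving is b·ΔH. Equiprobable H₀ = log₂(8) = 3.0000 bits; with the given probabilities H = 2.5478 bits.
b·(H₀ − H) = 165 × (3.0000 − 2.5478) = 74.62 ms.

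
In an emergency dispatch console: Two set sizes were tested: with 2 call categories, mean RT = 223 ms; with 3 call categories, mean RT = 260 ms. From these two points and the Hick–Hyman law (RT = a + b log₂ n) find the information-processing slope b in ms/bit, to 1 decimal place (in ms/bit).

63.3 ms/bit

The slope on a log₂ axis is (260 − 223) / (1.5850 − 1) = 63.252 ms/bit.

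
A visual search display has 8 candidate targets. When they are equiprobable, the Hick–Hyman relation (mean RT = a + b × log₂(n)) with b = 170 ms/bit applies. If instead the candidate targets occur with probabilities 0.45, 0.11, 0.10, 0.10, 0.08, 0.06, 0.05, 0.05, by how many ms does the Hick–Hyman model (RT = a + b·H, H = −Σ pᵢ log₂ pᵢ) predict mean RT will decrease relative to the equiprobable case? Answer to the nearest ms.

Equiprobable entropy H₀ = log₂ 8 = 3.0000 bits.
Skewed entropy H = −Σ pᵢ log₂ pᵢ = 2.5003 bits.
ΔRT = b·(H₀ − H) = 170 × 0.4997 = 84.95 ms.

85 ms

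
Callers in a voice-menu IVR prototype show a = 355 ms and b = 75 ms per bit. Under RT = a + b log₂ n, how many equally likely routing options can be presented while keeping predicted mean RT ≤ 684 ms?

Set 355 + 75·log₂ n ≤ 684 → log₂ n ≤ (684 − 355)/75 = 4.3867.
So n ≤ 2^4.3867 = 20.918; the largest integer n is 20.

20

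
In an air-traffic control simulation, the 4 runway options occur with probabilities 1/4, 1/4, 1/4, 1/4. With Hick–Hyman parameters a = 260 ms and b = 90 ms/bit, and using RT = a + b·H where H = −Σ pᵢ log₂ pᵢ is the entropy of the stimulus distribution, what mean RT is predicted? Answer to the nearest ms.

440 ms

H = −Σ pᵢ log₂ pᵢ = 0.25·2 + 0.25·2 + 0.25·2 + 0.25·2 = 2.000 bits.
RT = 260 + 90 × 2.000 = 440.00 ms.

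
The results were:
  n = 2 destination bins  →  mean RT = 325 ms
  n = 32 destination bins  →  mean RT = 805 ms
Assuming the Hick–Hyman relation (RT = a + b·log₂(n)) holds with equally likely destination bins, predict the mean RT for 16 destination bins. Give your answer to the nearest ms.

Fit slope and intercept:
  b = (805 − 325) / (log₂ 32 − log₂ 2) = 480 / (5 − 1) = 120 ms/bit
  a = 325 − 120 × 1 = 205 ms
Then RT(16) = 205 + 120 × log₂ 16 = 205 + 120 × 4 ≈ 685.000 ms.

685 ms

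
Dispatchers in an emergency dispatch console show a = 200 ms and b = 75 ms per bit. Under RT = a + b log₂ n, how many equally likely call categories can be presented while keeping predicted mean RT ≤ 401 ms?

6

Information budget: (401 − 200)/75 = 2.6800 bits, so n ≤ 2^2.6800 = 6.409 → at most 6.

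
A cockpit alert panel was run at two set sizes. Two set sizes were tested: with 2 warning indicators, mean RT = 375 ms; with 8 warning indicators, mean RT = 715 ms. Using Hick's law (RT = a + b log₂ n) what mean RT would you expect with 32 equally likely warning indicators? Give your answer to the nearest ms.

1055 ms

With log₂ n on the abscissa the relation is linear; from the two conditions:
  b = (715 − 375) / (log₂ 8 − log₂ 2) = 340 / (3 − 1) = 170 ms/bit
  a = 375 − 170 × 1 = 205 ms
Then RT(32) = 205 + 170 × log₂ 32 = 205 + 170 × 5 ≈ 1055.000 ms.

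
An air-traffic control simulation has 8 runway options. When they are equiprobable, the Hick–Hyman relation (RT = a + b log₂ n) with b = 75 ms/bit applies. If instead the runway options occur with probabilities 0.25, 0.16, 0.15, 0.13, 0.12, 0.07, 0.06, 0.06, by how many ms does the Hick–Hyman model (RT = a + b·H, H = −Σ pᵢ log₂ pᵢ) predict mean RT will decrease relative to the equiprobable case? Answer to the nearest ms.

12 ms

The RT saving is b·ΔH. Equiprobable H₀ = log₂(8) = 3.0000 bits; with the given probabilities H = 2.8389 bits.
b·(H₀ − H) = 75 × (3.0000 − 2.8389) = 12.08 ms.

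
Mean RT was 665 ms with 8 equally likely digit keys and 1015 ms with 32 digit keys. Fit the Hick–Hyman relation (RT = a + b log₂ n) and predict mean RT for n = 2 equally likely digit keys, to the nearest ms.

With log₂ n on the abscissa the relation is linear; from the two conditions:
  b = (1015 − 665) / (log₂ 32 − log₂ 8) = 350 / (5 − 3) = 175 ms/bit
  a = 665 − 175 × 3 = 140 ms
Then RT(2) = 140 + 175 × log₂ 2 = 140 + 175 × 1 ≈ 315.000 ms.

315 ms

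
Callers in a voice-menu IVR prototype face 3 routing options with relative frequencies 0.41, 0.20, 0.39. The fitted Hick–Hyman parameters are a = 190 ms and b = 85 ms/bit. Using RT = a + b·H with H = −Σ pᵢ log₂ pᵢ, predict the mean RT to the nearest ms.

319 ms

Entropy contributions −pᵢ log₂ pᵢ: 0.5274, 0.4644, 0.5298; sum H = 1.5216 bits.
RT = a + bH = 190 + 85·1.5216 = 319.33 ms.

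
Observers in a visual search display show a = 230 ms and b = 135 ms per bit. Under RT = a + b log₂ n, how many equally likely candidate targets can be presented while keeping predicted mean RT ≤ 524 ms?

Set 230 + 135·log₂ n ≤ 524 → log₂ n ≤ (524 − 230)/135 = 2.1778.
So n ≤ 2^2.1778 = 4.525; the largest integer n is 4.

4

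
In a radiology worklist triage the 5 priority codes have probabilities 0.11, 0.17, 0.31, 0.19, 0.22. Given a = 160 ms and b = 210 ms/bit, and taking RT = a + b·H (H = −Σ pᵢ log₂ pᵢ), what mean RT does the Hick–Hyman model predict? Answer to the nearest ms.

Entropy contributions −pᵢ log₂ pᵢ: 0.3503, 0.4346, 0.5238, 0.4552, 0.4806; sum H = 2.2445 bits.
RT = a + bH = 160 + 210·2.2445 = 631.34 ms.

631 ms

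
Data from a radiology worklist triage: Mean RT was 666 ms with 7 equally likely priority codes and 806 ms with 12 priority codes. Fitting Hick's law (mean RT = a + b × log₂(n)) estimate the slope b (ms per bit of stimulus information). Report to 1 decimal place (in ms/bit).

b = (RT₂ − RT₁)/(log₂ n₂ − log₂ n₁) = (806 − 666)/(3.5850 − 2.8074) = 180.039 ms/bit.

180.0 ms/bit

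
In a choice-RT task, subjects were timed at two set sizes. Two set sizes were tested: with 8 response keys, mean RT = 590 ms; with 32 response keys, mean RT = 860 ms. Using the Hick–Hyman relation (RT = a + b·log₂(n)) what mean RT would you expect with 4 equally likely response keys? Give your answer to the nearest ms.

455 ms

With log₂ n on the abscissa the relation is linear; from the two conditions:
  b = (860 − 590) / (log₂ 32 − log₂ 8) = 270 / (5 − 3) = 135 ms/bit
  a = 590 − 135 × 3 = 185 ms
Then RT(4) = 185 + 135 × log₂ 4 = 185 + 135 × 2 ≈ 455.000 ms.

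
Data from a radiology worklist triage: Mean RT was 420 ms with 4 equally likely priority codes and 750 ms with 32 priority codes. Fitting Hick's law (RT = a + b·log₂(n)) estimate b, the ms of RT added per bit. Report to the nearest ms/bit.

b = (RT₂ − RT₁)/(log₂ n₂ − log₂ n₁) = (750 − 420)/(5 − 2) = 110 ms/bit.

110 ms/bit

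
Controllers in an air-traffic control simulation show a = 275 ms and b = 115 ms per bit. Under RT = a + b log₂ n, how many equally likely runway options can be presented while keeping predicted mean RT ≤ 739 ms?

Information budget: (739 − 275)/115 = 4.0348 bits, so n ≤ 2^4.0348 = 16.390 → at most 16.

16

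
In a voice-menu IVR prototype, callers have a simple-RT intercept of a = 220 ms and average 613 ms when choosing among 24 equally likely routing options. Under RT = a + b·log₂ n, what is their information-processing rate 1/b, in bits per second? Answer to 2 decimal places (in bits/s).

11.67 bits/s

Choice component = 613 − 220 = 393 ms over log₂(24) = 4.5850 bits.
b = 393 / 4.5850 = 85.715 ms/bit, so 1/b = 11.667 bits/s.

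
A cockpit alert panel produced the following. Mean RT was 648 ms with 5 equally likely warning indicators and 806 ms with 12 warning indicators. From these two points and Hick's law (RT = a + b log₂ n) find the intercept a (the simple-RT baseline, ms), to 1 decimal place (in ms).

357.5 ms

Slope: b = (806 − 648) / (log₂ 12 − log₂ 5) = 158/1.2630 = 125.096 ms/bit.
a = RT₁ − b·log₂ n₁ = 648 − 125.096 × 2.3219 = 357.537 ms.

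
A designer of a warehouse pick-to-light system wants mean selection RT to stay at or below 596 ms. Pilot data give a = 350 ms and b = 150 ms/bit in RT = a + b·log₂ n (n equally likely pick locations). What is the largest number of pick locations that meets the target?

3

150·log₂ n ≤ 596 − 350 = 246, giving log₂ n ≤ 1.6400 and n ≤ 3.117. The largest whole number is 3.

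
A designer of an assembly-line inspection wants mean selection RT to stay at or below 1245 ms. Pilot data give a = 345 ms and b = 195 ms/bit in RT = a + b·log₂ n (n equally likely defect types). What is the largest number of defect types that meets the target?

24

195·log₂ n ≤ 1245 − 345 = 900, giving log₂ n ≤ 4.6154 and n ≤ 24.511. The largest whole number is 24.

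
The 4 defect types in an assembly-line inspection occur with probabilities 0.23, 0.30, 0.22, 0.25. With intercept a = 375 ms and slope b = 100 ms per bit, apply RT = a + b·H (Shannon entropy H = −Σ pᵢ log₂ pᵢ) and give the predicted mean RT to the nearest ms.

574 ms

Entropy contributions −pᵢ log₂ pᵢ: 0.4877, 0.5211, 0.4806, 0.5000; sum H = 1.9893 bits.
RT = a + bH = 375 + 100·1.9893 = 573.93 ms.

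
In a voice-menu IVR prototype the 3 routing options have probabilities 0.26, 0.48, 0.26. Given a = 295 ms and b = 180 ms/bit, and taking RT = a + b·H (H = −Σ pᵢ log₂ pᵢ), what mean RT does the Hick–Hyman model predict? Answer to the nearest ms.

H = 0.26·log₂(1/0.26) + 0.48·log₂(1/0.48) + 0.26·log₂(1/0.26) = 1.5188 bits.
RT = 295 + 180 × 1.5188 = 568.39 ms.

568 ms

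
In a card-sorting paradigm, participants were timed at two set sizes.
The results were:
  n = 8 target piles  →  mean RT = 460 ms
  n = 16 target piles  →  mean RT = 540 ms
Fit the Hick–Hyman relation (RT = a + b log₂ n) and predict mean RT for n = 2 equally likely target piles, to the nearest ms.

RT is linear in log₂ n, so two points fix the line:
  b = (540 − 460) / (log₂ 16 − log₂ 8) = 80 / (4 − 3) = 80 ms/bit
  a = 460 − 80 × 3 = 220 ms
Then RT(2) = 220 + 80 × log₂ 2 = 220 + 80 × 1 ≈ 300.000 ms.

300 ms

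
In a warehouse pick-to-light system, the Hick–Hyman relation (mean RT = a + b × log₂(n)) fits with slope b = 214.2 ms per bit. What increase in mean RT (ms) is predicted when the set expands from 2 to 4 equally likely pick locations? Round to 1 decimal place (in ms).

214.2 ms

Only the slope matters, since a is common to both: ΔRT = b·log₂(n₂/n₁).
log₂(4) − log₂(2) = log₂(4/2) = log₂(2) = 1.
ΔRT = 214.2 × 1.0000 = 214.200 ms.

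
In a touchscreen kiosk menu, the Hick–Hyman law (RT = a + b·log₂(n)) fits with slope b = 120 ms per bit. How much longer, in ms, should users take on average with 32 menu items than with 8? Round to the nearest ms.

ΔRT = (a + b log₂ n₂) − (a + b log₂ n₁) = b·(log₂ n₂ − log₂ n₁).
log₂(32) − log₂(8) = log₂(32/8) = log₂(4) = 2.
ΔRT = 120 × 2.0000 = 240.000 ms.

240 ms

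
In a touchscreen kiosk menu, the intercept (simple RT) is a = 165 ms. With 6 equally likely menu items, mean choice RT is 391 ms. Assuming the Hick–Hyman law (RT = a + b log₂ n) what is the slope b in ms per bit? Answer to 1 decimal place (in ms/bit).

87.4 ms/bit

log₂(6) = 2.5850 bits.
b = (RT − a)/log₂ n = (391 − 165) / 2.5850 = 87.429 ms/bit.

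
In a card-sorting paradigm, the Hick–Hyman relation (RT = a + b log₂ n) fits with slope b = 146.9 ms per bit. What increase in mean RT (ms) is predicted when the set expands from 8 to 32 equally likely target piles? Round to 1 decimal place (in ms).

293.8 ms

The intercept a cancels: ΔRT = b·(log₂ n₂ − log₂ n₁) = b·log₂(n₂/n₁).
log₂(32) − log₂(8) = log₂(32/8) = log₂(4) = 2.
ΔRT = 146.9 × 2.0000 = 293.800 ms.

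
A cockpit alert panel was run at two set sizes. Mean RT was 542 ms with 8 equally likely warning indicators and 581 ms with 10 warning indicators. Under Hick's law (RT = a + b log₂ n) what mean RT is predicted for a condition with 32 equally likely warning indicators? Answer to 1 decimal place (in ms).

Solve the two-equation system in a and b:
  b = (581 − 542) / (log₂ 10 − log₂ 8) = 39 / (3.3219 − 3) = 121.145 ms/bit
  a = 542 − 121.145 × 3 = 178.565 ms
Then RT(32) = 178.565 + 121.145 × log₂ 32 = 178.565 + 121.145 × 5 ≈ 784.290 ms.

784.3 ms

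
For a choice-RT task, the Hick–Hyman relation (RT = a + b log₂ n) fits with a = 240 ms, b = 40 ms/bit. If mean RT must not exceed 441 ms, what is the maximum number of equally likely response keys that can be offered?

32

Set 240 + 40·log₂ n ≤ 441 → log₂ n ≤ (441 − 240)/40 = 5.0250.
So n ≤ 2^5.0250 = 32.559; the largest integer n is 32.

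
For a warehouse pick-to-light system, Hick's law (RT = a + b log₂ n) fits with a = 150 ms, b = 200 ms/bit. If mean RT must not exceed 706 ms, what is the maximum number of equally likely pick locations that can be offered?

Information budget: (706 − 150)/200 = 2.7800 bits, so n ≤ 2^2.7800 = 6.869 → at most 6.

6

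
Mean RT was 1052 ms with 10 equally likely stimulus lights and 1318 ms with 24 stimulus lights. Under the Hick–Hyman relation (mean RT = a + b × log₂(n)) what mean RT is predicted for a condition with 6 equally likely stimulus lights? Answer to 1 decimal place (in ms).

Fit slope and intercept:
  b = (1318 − 1052) / (log₂ 24 − log₂ 10) = 266 / (4.5850 − 3.3219) = 210.604 ms/bit
  a = 1052 − 210.604 × 3.3219 = 352.389 ms
Then RT(6) = 352.389 + 210.604 × log₂ 6 = 352.389 + 210.604 × 2.5850 ≈ 896.792 ms.

896.8 ms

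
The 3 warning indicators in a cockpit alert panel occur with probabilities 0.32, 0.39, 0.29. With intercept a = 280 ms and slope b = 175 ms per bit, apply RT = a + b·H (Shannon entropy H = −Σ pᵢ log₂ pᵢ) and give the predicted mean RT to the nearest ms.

H = 0.32·log₂(1/0.32) + 0.39·log₂(1/0.39) + 0.29·log₂(1/0.29) = 1.5737 bits.
RT = 280 + 175 × 1.5737 = 555.40 ms.

555 ms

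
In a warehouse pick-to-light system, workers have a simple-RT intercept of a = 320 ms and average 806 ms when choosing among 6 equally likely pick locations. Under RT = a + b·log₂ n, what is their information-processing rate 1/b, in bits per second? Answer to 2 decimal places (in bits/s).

Choice component = 806 − 320 = 486 ms over log₂(6) = 2.5850 bits.
b = 486 / 2.5850 = 188.010 ms/bit, so 1/b = 5.319 bits/s.

5.32 bits/s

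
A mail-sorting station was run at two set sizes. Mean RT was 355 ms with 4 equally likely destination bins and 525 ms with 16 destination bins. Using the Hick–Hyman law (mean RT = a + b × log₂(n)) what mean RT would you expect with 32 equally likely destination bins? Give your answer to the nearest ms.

Fit slope and intercept:
  b = (525 − 355) / (log₂ 16 − log₂ 4) = 170 / (4 − 2) = 85 ms/bit
  a = 355 − 85 × 2 = 185 ms
Then RT(32) = 185 + 85 × log₂ 32 = 185 + 85 × 5 ≈ 610.000 ms.

610 ms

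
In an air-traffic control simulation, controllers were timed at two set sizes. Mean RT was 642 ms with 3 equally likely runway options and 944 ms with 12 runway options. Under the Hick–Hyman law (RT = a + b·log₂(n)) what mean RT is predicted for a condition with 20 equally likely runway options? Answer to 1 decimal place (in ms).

1055.3 ms

Fit slope and intercept:
  b = (944 − 642) / (log₂ 12 − log₂ 3) = 302 / (3.5850 − 1.5850) = 151.000 ms/bit
  a = 642 − 151.000 × 1.5850 = 402.671 ms
Then RT(20) = 402.671 + 151.000 × log₂ 20 = 402.671 + 151.000 × 4.3219 ≈ 1055.282 ms.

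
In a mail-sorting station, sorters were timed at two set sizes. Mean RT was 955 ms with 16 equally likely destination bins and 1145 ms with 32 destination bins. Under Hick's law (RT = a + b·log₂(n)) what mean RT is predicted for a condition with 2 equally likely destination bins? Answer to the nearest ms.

Fit slope and intercept:
  b = (1145 − 955) / (log₂ 32 − log₂ 16) = 190 / (5 − 4) = 190 ms/bit
  a = 955 − 190 × 4 = 195 ms
Then RT(2) = 195 + 190 × log₂ 2 = 195 + 190 × 1 ≈ 385.000 ms.

385 ms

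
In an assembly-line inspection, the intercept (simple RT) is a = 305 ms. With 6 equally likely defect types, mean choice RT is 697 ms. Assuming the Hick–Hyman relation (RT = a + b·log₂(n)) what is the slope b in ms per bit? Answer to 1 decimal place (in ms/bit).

log₂(6) = 2.5850 bits.
b = (RT − a)/log₂ n = (697 − 305) / 2.5850 = 151.646 ms/bit.

151.6 ms/bit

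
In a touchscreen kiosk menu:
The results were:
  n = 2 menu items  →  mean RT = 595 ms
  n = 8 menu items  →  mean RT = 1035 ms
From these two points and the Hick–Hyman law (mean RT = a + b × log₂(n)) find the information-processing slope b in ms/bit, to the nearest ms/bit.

220 ms/bit

The slope on a log₂ axis is (1035 − 595) / (3 − 1) = 220 ms/bit.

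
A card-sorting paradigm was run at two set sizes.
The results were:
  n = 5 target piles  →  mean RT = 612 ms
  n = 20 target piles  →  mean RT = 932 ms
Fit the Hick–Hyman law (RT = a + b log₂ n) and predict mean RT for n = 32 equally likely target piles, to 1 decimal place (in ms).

1040.5 ms

Fit slope and intercept:
  b = (932 − 612) / (log₂ 20 − log₂ 5) = 320 / (4.3219 − 2.3219) = 160.000 ms/bit
  a = 612 − 160.000 × 2.3219 = 240.492 ms
Then RT(32) = 240.492 + 160.000 × log₂ 32 = 240.492 + 160.000 × 5 ≈ 1040.492 ms.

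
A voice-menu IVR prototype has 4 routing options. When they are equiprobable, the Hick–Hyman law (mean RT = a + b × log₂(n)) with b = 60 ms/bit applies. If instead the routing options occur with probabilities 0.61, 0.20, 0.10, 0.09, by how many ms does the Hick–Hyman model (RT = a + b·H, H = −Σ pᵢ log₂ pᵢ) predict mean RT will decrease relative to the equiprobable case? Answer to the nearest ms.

27 ms

The RT saving is b·ΔH. Equiprobable H₀ = log₂(4) = 2.0000 bits; with the given probabilities H = 1.5442 bits.
b·(H₀ − H) = 60 × (2.0000 − 1.5442) = 27.35 ms.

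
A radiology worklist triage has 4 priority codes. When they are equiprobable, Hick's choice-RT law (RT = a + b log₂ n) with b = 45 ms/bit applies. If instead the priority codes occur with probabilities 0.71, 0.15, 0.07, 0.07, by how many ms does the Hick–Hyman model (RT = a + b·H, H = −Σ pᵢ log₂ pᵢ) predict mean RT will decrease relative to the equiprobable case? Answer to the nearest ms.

32 ms

The RT saving is b·ΔH. Equiprobable H₀ = log₂(4) = 2.0000 bits; with the given probabilities H = 1.2985 bits.
b·(H₀ − H) = 45 × (2.0000 − 1.2985) = 31.57 ms.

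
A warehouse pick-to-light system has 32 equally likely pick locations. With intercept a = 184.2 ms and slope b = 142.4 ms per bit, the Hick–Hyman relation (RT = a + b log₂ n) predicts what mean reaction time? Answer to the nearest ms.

log₂(32) = 5 bits, so RT = 184.2 + 142.4 × 5 ≈ 896.200 ms.

896 ms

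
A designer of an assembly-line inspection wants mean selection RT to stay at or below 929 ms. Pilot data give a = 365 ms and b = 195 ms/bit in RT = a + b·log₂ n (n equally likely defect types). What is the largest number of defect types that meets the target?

7

195·log₂ n ≤ 929 − 365 = 564, giving log₂ n ≤ 2.8923 and n ≤ 7.425. The largest whole number is 7.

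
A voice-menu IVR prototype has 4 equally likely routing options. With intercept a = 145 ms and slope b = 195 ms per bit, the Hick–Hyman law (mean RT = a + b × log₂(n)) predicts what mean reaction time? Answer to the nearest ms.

log₂(4) = 2 bits, so RT = 145 + 195 × 2 ≈ 535.000 ms.

535 ms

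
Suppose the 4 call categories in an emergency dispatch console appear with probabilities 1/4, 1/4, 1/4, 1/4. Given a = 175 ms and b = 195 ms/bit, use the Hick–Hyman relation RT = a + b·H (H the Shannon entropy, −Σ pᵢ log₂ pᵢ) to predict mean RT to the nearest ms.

565 ms

H = −Σ pᵢ log₂ pᵢ = 0.25·2 + 0.25·2 + 0.25·2 + 0.25·2 = 2.000 bits.
RT = 175 + 195 × 2.000 = 565.00 ms.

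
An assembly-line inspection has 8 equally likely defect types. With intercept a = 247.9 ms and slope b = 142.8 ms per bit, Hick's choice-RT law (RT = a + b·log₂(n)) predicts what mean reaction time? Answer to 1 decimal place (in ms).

log₂(8) = 3 bits, so RT = 247.9 + 142.8 × 3 ≈ 676.300 ms.

676.3 ms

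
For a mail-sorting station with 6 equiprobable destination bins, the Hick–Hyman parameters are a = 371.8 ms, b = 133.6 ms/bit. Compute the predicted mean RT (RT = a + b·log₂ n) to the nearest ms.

log₂(6) = 2.5850 bits, so RT = 371.8 + 133.6 × 2.5850 ≈ 717.151 ms.

717 ms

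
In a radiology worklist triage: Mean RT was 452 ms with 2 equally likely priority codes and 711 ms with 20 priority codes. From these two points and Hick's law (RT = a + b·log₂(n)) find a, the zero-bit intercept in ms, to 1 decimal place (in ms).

Slope: b = (711 − 452) / (log₂ 20 − log₂ 2) = 259/3.3219 = 77.967 ms/bit.
a = RT₁ − b·log₂ n₁ = 452 − 77.967 × 1 = 374.033 ms.

374.0 ms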